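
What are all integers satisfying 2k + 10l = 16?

Step 1: Compute gcd(2, 10) = 2.
Since 2 divides 16, solutions exist.

Step 2: Find a particular solution using extended Euclidean algorithm.
We get k₀ = 8, l₀ = 0.
Check: 2*8 + 10*0 = 16 = 16 ✓

Step 3: Write the general solution.
k = 8 + (10/2)t = 8 + 5t
l = 0 - (2/2)t = 0 - 1t
for any integer t.

k = 8 + 5t, l = 0 - 1t for integer t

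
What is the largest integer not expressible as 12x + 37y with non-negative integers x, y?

For two coprime denominations a and b, the Frobenius number (largest value not representable as a non-negative combination) is ab - a - b.
Here gcd(12, 37) = 1, so they are coprime.
F(12, 37) = 12·37 - 12 - 37 = 444 - 49 = 395

395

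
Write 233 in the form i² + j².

We need to find integers i, j > 0 such that i² + j² = 233.
Trying i = 8: j² = 233 - 8² = 233 - 64 = 169
j = 13
Check: 8² + 13² = 64 + 169 = 233 ✓

233 = 8² + 13²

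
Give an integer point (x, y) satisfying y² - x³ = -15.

Try small integer x values and check whether x³ - 15 is a perfect square.
x = 4: x³ - 15 = 4³ - 15 = 64 - 15 = 49
Is 49 a perfect square? 7² = 49 ✓
So (x, y) = (4, -7) is a solution.

x = 4, y = -7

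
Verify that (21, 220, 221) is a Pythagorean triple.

Compute a² + b²:
21² + 220² = 441 + 48400 = 48841
Compute c²:
221² = 48841
Since 48841 = 48841, it is a Pythagorean triple.

Yes, it is a Pythagorean triple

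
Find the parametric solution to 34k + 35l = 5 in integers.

Step 1: Compute gcd(34, 35) = 1.
Since 1 divides 5, solutions exist.

Step 2: Find a particular solution using extended Euclidean algorithm.
We get k₀ = -5, l₀ = 5.
Check: 34*-5 + 35*5 = 5 = 5 ✓

Step 3: Write the general solution.
k = -5 + (35/1)t = -5 + 35t
l = 5 - (34/1)t = 5 - 34t
for any integer t.

k = -5 + 35t, l = 5 - 34t for integer t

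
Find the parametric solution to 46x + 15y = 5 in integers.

Step 1: Compute gcd(46, 15) = 1.
Since 1 divides 5, solutions exist.

Step 2: Find a particular solution using extended Euclidean algorithm.
We get x₀ = 5, y₀ = -15.
Check: 46*5 + 15*-15 = 5 = 5 ✓

Step 3: Write the general solution.
x = 5 + (15/1)t = 5 + 15t
y = -15 - (46/1)t = -15 - 46t
for any integer t.

x = 5 + 15t, y = -15 - 46t for integer t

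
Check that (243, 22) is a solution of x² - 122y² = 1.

Compute x² = 243² = 59049
Compute 122y² = 122·22² = 122·484 = 59048
x² - 122y² = 59049 - 59048 = 1
Since this equals 1, (243, 22) is a solution.

Yes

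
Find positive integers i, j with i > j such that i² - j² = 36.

Factor: i² - j² = (i+j)(i-j) = 36.
We need two factors of 36 with the same parity.
Use i+j = 18 and i-j = 2 (product 18·2 = 36).
Adding: 2i = 20, so i = 10.
Subtracting: 2j = 16, so j = 8.
Check: 10² - 8² = 100 - 64 = 36 ✓

i = 10, j = 8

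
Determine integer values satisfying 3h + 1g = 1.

Step 1: Check solvability.
gcd(3, 1) = 1
Since 1 divides 1, solutions exist.

Step 2: Apply extended Euclidean algorithm to find gcd.
We find integers such that 3*x0 + 1*y0 = 1

Step 3: Scale the particular solution.
Multiply by 1/1 = 1:
h = 0, g = 1

Step 4: Verify.
3*(0) + 1*(1) = 1 = 1 ✓

h = 0, g = 1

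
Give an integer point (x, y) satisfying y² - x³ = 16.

Try small integer x values and check whether x³ + 16 is a perfect square.
x = 0: x³ + 16 = 0³ + 16 = 0 + 16 = 16
Is 16 a perfect square? 4² = 16 ✓
So (x, y) = (0, 4) is a solution.

x = 0, y = 4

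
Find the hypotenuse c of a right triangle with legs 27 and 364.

c² = a² + b² = 27² + 364² = 729 + 132496 = 133225
c = 365

365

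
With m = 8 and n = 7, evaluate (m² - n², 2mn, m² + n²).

a = m² - n² = 64 - 49 = 15
b = 2mn = 2·8·7 = 112
c = m² + n² = 64 + 49 = 113
Verify: 15² + 112² = 225 + 12544 = 12769 = 113² ✓

(15, 112, 113)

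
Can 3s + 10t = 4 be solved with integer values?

Step 1: Compute gcd(3, 10).
gcd(3, 10) = 1

Step 2: Check divisibility.
Does 1 divide 4? 4 = 1 x 4, so yes.

By the theorem on linear Diophantine equations, 3s + 10t = 4 has integer solutions if and only if gcd(3, 10) divides 4. Since 1 | 4, solutions exist.

Yes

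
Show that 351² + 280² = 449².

Compute a² + b² = 351² + 280² = 123201 + 78400 = 201601
Compute c² = 449² = 201601
Since 201601 = 201601, confirmed.

Yes, it is a Pythagorean triple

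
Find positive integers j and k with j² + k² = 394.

We need to find integers j, k > 0 such that j² + k² = 394.
Trying j = 13: k² = 394 - 13² = 394 - 169 = 225
k = 15
Check: 13² + 15² = 169 + 225 = 394 ✓

394 = 13² + 15²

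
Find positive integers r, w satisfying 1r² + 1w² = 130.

Try small values of r and check whether (130 - 1r²)/1 is a perfect square.
r = 7: 1·7² = 49, so 1w² = 130 - 49 = 81, giving w² = 81, w = 9.
Check: 1·7² + 1·9² = 49 + 81 = 130 ✓

r = 7, w = 9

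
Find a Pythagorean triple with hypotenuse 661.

We need a² + b² = 661² = 436921.
Trying: 589² + 300² = 346921 + 90000 = 436921 ✓

(589, 300, 661)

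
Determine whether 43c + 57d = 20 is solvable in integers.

Step 1: Compute gcd(43, 57).
gcd(43, 57) = 1

Step 2: Check divisibility.
Does 1 divide 20? 20 = 1 x 20, so yes.

By the theorem on linear Diophantine equations, 43c + 57d = 20 has integer solutions if and only if gcd(43, 57) divides 20. Since 1 | 20, solutions exist.

Yes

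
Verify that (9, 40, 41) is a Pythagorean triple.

Compute a² + b²:
9² + 40² = 81 + 1600 = 1681
Compute c²:
41² = 1681
Since 1681 = 1681, it is a Pythagorean triple.

Yes, it is a Pythagorean triple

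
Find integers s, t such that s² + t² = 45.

We need to find integers s, t > 0 such that s² + t² = 45.
Trying s = 3: t² = 45 - 3² = 45 - 9 = 36
t = 6
Check: 3² + 6² = 9 + 36 = 45 ✓

45 = 3² + 6²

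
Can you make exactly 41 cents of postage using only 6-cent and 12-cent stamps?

We need non-negative x, y with 6x + 12y = 41.
gcd(6, 12) = 6, and 6 does not divide 41.
No integer solutions exist, so certainly no non-negative ones.

No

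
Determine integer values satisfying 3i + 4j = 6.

Step 1: Check solvability.
gcd(3, 4) = 1
Since 1 divides 6, solutions exist.

Step 2: Apply extended Euclidean algorithm to find gcd.
We find integers such that 3*x0 + 4*y0 = 1

Step 3: Scale the particular solution.
Multiply by 6/1 = 6:
i = -6, j = 6

Step 4: Verify.
3*(-6) + 4*(6) = 6 = 6 ✓

i = -6, j = 6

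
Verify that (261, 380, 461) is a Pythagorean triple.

Compute a² + b² = 261² + 380² = 68121 + 144400 = 212521
Compute c² = 461² = 212521
Since 212521 = 212521, confirmed.

Yes, it is a Pythagorean triple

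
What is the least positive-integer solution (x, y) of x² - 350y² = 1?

We seek the smallest positive integers (x, y) with x² - 350y² = 1, i.e., x² = 350y² + 1.
Try successive y values:
y = 1: x² = 350·1² + 1 = 351, not a perfect square
y = 2: x² = 350·2² + 1 = 1401, not a perfect square
y = 3: x² = 350·3² + 1 = 3151, not a perfect square
... continuing the search (or via continued fractions) ...
y = 24: x² = 350·24² + 1 = 201601, x = 449 ✓

Verify: 449² - 350·24² = 201601 - 201600 = 1 ✓

x = 449, y = 24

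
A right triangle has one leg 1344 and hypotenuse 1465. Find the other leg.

a² = c² - b² = 2146225 - 1806336 = 339889
a = 583

583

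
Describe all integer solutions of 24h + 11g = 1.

Step 1: Compute gcd(24, 11) = 1.
Since 1 divides 1, solutions exist.

Step 2: Find a particular solution using extended Euclidean algorithm.
We get h₀ = -5, g₀ = 11.
Check: 24*-5 + 11*11 = 1 = 1 ✓

Step 3: Write the general solution.
h = -5 + (11/1)t = -5 + 11t
g = 11 - (24/1)t = 11 - 24t
for any integer t.

h = -5 + 11t, g = 11 - 24t for integer t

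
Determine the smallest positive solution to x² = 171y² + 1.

We seek the smallest positive integers (x, y) with x² - 171y² = 1, i.e., x² = 171y² + 1.
Try successive y values:
y = 1: x² = 171·1² + 1 = 172, not a perfect square
y = 2: x² = 171·2² + 1 = 685, not a perfect square
y = 3: x² = 171·3² + 1 = 1540, not a perfect square
... continuing the search (or via continued fractions) ...
y = 13: x² = 171·13² + 1 = 28900, x = 170 ✓

Verify: 170² - 171·13² = 28900 - 28899 = 1 ✓

x = 170, y = 13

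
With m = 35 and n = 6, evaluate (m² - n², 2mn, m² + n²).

a = m² - n² = 1225 - 36 = 1189
b = 2mn = 2·35·6 = 420
c = m² + n² = 1225 + 36 = 1261
Verify: 1189² + 420² = 1413721 + 176400 = 1590121 = 1261² ✓

(1189, 420, 1261)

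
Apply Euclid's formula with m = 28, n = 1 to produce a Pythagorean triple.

a = m² - n² = 28² - 1² = 784 - 1 = 783
b = 2mn = 2·28·1 = 56
c = m² + n² = 784 + 1 = 785
Verify: 783² + 56² = 613089 + 3136 = 616225 = 785² ✓

(783, 56, 785)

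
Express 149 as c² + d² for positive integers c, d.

We need to find integers c, d > 0 such that c² + d² = 149.
Trying c = 7: d² = 149 - 7² = 149 - 49 = 100
d = 10
Check: 7² + 10² = 49 + 100 = 149 ✓

149 = 7² + 10²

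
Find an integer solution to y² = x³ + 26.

Try small integer x values and check whether x³ + 26 is a perfect square.
x = -1: x³ + 26 = -1³ + 26 = -1 + 26 = 25
Is 25 a perfect square? 5² = 25 ✓
So (x, y) = (-1, 5) is a solution.

x = -1, y = 5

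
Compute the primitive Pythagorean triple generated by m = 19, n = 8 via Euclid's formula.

a = m² - n² = 19² - 8² = 361 - 64 = 297
b = 2mn = 2·19·8 = 304
c = m² + n² = 361 + 64 = 425
Verify: 297² + 304² = 88209 + 92416 = 180625 = 425² ✓

(297, 304, 425)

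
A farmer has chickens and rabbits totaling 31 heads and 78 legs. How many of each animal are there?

Let c = chickens, r = rabbits.
Heads: c + r = 31
Legs: 2c + 4r = 78
From the first equation, c = 31 - r. Substitute:
2(31 - r) + 4r = 78
62 + 2r = 78
r = (78 - 62)/2 = 8
c = 31 - 8 = 23

Chickens: 23, Rabbits: 8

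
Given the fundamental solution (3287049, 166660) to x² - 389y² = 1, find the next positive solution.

Solutions to x² - Dy² = 1 are generated by powers of (x₀ + y₀√D).
The next solution satisfies x₁ + y₁√389 = (x₀ + y₀√389)², giving:
x₁ = x₀² + 389y₀² = 3287049² + 389·166660² = 10804691128401 + 10804691128400 = 21609382256801
y₁ = 2x₀y₀ = 2·3287049·166660 = 1095639172680

Verify: 21609382256801² - 389·1095639172680² = 466965401520545879910753601 - 466965401520545879910753600 = 1 ✓

x = 21609382256801, y = 1095639172680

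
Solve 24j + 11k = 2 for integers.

Step 1: Check solvability.
gcd(24, 11) = 1
Since 1 divides 2, solutions exist.

Step 2: Apply extended Euclidean algorithm to find gcd.
We find integers such that 24*x0 + 11*y0 = 1

Step 3: Scale the particular solution.
Multiply by 2/1 = 2:
j = -10, k = 22

Step 4: Verify.
24*(-10) + 11*(22) = 2 = 2 ✓

j = -10, k = 22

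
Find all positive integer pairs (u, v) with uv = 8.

The positive divisors of 8 are: 1, 2, 4, 8.
Each divisor d gives the pair (d, 8/d):
(1, 8), (2, 4), (4, 2), (8, 1)

(1, 8), (2, 4), (4, 2), (8, 1)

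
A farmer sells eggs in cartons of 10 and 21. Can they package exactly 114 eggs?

We need non-negative a, b with 10a + 21b = 114.
gcd(10, 21) = 1 divides 114.
Try a = 3: 21b = 114 - 30 = 84, so b = 4.
One way: 3 cartons of 10 and 4 cartons of 21.

Yes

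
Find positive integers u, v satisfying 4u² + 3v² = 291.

Try small values of u and check whether (291 - 4u²)/3 is a perfect square.
u = 6: 4·6² = 144, so 3v² = 291 - 144 = 147, giving v² = 49, v = 7.
Check: 4·6² + 3·7² = 144 + 147 = 291 ✓

u = 6, v = 7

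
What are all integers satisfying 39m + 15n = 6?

Step 1: Compute gcd(39, 15) = 3.
Since 3 divides 6, solutions exist.

Step 2: Find a particular solution using extended Euclidean algorithm.
We get m₀ = 4, n₀ = -10.
Check: 39*4 + 15*-10 = 6 = 6 ✓

Step 3: Write the general solution.
m = 4 + (15/3)t = 4 + 5t
n = -10 - (39/3)t = -10 - 13t
for any integer t.

m = 4 + 5t, n = -10 - 13t for integer t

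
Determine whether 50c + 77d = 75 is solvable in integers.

Step 1: Compute gcd(50, 77).
gcd(50, 77) = 1

Step 2: Check divisibility.
Does 1 divide 75? 75 = 1 x 75, so yes.

By the theorem on linear Diophantine equations, 50c + 77d = 75 has integer solutions if and only if gcd(50, 77) divides 75. Since 1 | 75, solutions exist.

Yes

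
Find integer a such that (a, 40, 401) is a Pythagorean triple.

a² = c² - b² = 401² - 40² = 160801 - 1600 = 159201
a = sqrt(159201) = 399

399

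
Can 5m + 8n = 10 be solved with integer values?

Step 1: Compute gcd(5, 8).
gcd(5, 8) = 1

Step 2: Check divisibility.
Does 1 divide 10? 10 = 1 x 10, so yes.

By the theorem on linear Diophantine equations, 5m + 8n = 10 has integer solutions if and only if gcd(5, 8) divides 10. Since 1 | 10, solutions exist.

Yes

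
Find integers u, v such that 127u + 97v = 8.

Step 1: Check solvability.
gcd(127, 97) = 1
Since 1 divides 8, solutions exist.

Step 2: Apply extended Euclidean algorithm to find gcd.
We find integers such that 127*x0 + 97*y0 = 1

Step 3: Scale the particular solution.
Multiply by 8/1 = 8:
u = -336, v = 440

Step 4: Verify.
127*(-336) + 97*(440) = 8 = 8 ✓

u = -336, v = 440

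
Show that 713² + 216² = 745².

Compute a² + b² = 713² + 216² = 508369 + 46656 = 555025
Compute c² = 745² = 555025
Since 555025 = 555025, confirmed.

Yes, it is a Pythagorean triple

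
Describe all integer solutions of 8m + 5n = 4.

Step 1: Compute gcd(8, 5) = 1.
Since 1 divides 4, solutions exist.

Step 2: Find a particular solution using extended Euclidean algorithm.
We get m₀ = 8, n₀ = -12.
Check: 8*8 + 5*-12 = 4 = 4 ✓

Step 3: Write the general solution.
m = 8 + (5/1)t = 8 + 5t
n = -12 - (8/1)t = -12 - 8t
for any integer t.

m = 8 + 5t, n = -12 - 8t for integer t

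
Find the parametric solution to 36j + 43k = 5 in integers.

Step 1: Compute gcd(36, 43) = 1.
Since 1 divides 5, solutions exist.

Step 2: Find a particular solution using extended Euclidean algorithm.
We get j₀ = 30, k₀ = -25.
Check: 36*30 + 43*-25 = 5 = 5 ✓

Step 3: Write the general solution.
j = 30 + (43/1)t = 30 + 43t
k = -25 - (36/1)t = -25 - 36t
for any integer t.

j = 30 + 43t, k = -25 - 36t for integer t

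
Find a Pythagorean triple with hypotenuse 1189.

We need a² + b² = 1189² = 1413721.
Trying: 611² + 1020² = 373321 + 1040400 = 1413721 ✓

(611, 1020, 1189)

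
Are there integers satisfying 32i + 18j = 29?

Step 1: Compute gcd(32, 18).
gcd(32, 18) = 2

Step 2: Check divisibility.
Does 2 divide 29? 29 = 2 x 14 + 1, so no.

By the theorem on linear Diophantine equations, 32i + 18j = 29 has integer solutions if and only if gcd(32, 18) divides 29. Since 2 does not divide 29, no solutions exist.

No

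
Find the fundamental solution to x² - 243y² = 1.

We seek the smallest positive integers (x, y) with x² - 243y² = 1, i.e., x² = 243y² + 1.
Try successive y values:
y = 1: x² = 243·1² + 1 = 244, not a perfect square
y = 2: x² = 243·2² + 1 = 973, not a perfect square
y = 3: x² = 243·3² + 1 = 2188, not a perfect square
... continuing the search (or via continued fractions) ...
y = 4505: x² = 243·4505² + 1 = 4931691076, x = 70226 ✓

Verify: 70226² - 243·4505² = 4931691076 - 4931691075 = 1 ✓

x = 70226, y = 4505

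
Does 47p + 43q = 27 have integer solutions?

Step 1: Compute gcd(47, 43).
gcd(47, 43) = 1

Step 2: Check divisibility.
Does 1 divide 27? 27 = 1 x 27, so yes.

By the theorem on linear Diophantine equations, 47p + 43q = 27 has integer solutions if and only if gcd(47, 43) divides 27. Since 1 | 27, solutions exist.

Yes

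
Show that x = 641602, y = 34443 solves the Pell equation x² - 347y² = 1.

Compute x² = 641602² = 411653126404
Compute 347y² = 347·34443² = 347·1186320249 = 411653126403
x² - 347y² = 411653126404 - 411653126403 = 1
Since this equals 1, (641602, 34443) is a solution.

Yes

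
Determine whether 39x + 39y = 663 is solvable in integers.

Step 1: Compute gcd(39, 39).
gcd(39, 39) = 39

Step 2: Check divisibility.
Does 39 divide 663? 663 = 39 x 17, so yes.

By the theorem on linear Diophantine equations, 39x + 39y = 663 has integer solutions if and only if gcd(39, 39) divides 663. Since 39 | 663, solutions exist.

Yes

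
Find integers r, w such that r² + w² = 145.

We need to find integers r, w > 0 such that r² + w² = 145.
Trying r = 1: w² = 145 - 1² = 145 - 1 = 144
w = 12
Check: 1² + 12² = 1 + 144 = 145 ✓

145 = 1² + 12²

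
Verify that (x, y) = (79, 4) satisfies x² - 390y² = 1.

Compute x² = 79² = 6241
Compute 390y² = 390·4² = 390·16 = 6240
x² - 390y² = 6241 - 6240 = 1
Since this equals 1, (79, 4) is a solution.

Yes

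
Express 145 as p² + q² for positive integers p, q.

We need to find integers p, q > 0 such that p² + q² = 145.
Trying p = 1: q² = 145 - 1² = 145 - 1 = 144
q = 12
Check: 1² + 12² = 1 + 144 = 145 ✓

145 = 1² + 12²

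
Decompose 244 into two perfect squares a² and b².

We need to find integers a, b > 0 such that a² + b² = 244.
Trying a = 10: b² = 244 - 10² = 244 - 100 = 144
b = 12
Check: 10² + 12² = 100 + 144 = 244 ✓

244 = 10² + 12²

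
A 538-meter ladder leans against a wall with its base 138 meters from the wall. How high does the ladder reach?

The ladder, wall, and ground form a right triangle with hypotenuse 538 and one leg 138.
By the Pythagorean theorem: h² = 538² - 138² = 289444 - 19044 = 270400
h = √270400 = 520 meters

520 meters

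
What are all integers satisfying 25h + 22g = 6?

Step 1: Compute gcd(25, 22) = 1.
Since 1 divides 6, solutions exist.

Step 2: Find a particular solution using extended Euclidean algorithm.
We get h₀ = -42, g₀ = 48.
Check: 25*-42 + 22*48 = 6 = 6 ✓

Step 3: Write the general solution.
h = -42 + (22/1)t = -42 + 22t
g = 48 - (25/1)t = 48 - 25t
for any integer t.

h = -42 + 22t, g = 48 - 25t for integer t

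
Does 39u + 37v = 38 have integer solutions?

Step 1: Compute gcd(39, 37).
gcd(39, 37) = 1

Step 2: Check divisibility.
Does 1 divide 38? 38 = 1 x 38, so yes.

By the theorem on linear Diophantine equations, 39u + 37v = 38 has integer solutions if and only if gcd(39, 37) divides 38. Since 1 | 38, solutions exist.

Yes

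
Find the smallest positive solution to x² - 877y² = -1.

We need x² = 877y² - 1. Try successive y:
y = 1: x² = 877·1² - 1 = 876, not a perfect square
y = 2: x² = 877·2² - 1 = 3507, not a perfect square
y = 3: x² = 877·3² - 1 = 7892, not a perfect square
...
y = 8149: x² = 877·8149² - 1 = 58238238276 = 241326² ✓
Check: 241326² - 877·8149² = 58238238276 - 58238238277 = -1 ✓

x = 241326, y = 8149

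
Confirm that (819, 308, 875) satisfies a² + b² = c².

Compute a² + b² = 819² + 308² = 670761 + 94864 = 765625
Compute c² = 875² = 765625
Since 765625 = 765625, confirmed.

Yes, it is a Pythagorean triple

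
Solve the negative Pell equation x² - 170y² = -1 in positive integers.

We need x² = 170y² - 1. Try successive y:
y = 1: x² = 170·1² - 1 = 169 = 13² ✓
Check: 13² - 170·1² = 169 - 170 = -1 ✓

x = 13, y = 1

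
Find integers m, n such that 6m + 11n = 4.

Step 1: Check solvability.
gcd(6, 11) = 1
Since 1 divides 4, solutions exist.

Step 2: Apply extended Euclidean algorithm to find gcd.
We find integers such that 6*x0 + 11*y0 = 1

Step 3: Scale the particular solution.
Multiply by 4/1 = 4:
m = 8, n = -4

Step 4: Verify.
6*(8) + 11*(-4) = 4 = 4 ✓

m = 8, n = -4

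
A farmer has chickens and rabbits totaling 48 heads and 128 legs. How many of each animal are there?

Let c = chickens, r = rabbits.
Heads: c + r = 48
Legs: 2c + 4r = 128
From the first equation, c = 48 - r. Substitute:
2(48 - r) + 4r = 128
96 + 2r = 128
r = (128 - 96)/2 = 16
c = 48 - 16 = 32

Chickens: 32, Rabbits: 16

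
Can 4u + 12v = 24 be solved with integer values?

Step 1: Compute gcd(4, 12).
gcd(4, 12) = 4

Step 2: Check divisibility.
Does 4 divide 24? 24 = 4 x 6, so yes.

By the theorem on linear Diophantine equations, 4u + 12v = 24 has integer solutions if and only if gcd(4, 12) divides 24. Since 4 | 24, solutions exist.

Yes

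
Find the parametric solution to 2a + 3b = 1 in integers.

Step 1: Compute gcd(2, 3) = 1.
Since 1 divides 1, solutions exist.

Step 2: Find a particular solution using extended Euclidean algorithm.
We get a₀ = -1, b₀ = 1.
Check: 2*-1 + 3*1 = 1 = 1 ✓

Step 3: Write the general solution.
a = -1 + (3/1)t = -1 + 3t
b = 1 - (2/1)t = 1 - 2t
for any integer t.

a = -1 + 3t, b = 1 - 2t for integer t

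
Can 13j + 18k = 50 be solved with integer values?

Step 1: Compute gcd(13, 18).
gcd(13, 18) = 1

Step 2: Check divisibility.
Does 1 divide 50? 50 = 1 x 50, so yes.

By the theorem on linear Diophantine equations, 13j + 18k = 50 has integer solutions if and only if gcd(13, 18) divides 50. Since 1 | 50, solutions exist.

Yes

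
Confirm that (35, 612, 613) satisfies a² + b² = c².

Compute a² + b² = 35² + 612² = 1225 + 374544 = 375769
Compute c² = 613² = 375769
Since 375769 = 375769, confirmed.

Yes, it is a Pythagorean triple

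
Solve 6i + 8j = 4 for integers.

Step 1: Check solvability.
gcd(6, 8) = 2
Since 2 divides 4, solutions exist.

Step 2: Apply extended Euclidean algorithm to find gcd.
We find integers such that 6*x0 + 8*y0 = 2

Step 3: Scale the particular solution.
Multiply by 4/2 = 2:
i = -2, j = 2

Step 4: Verify.
6*(-2) + 8*(2) = 4 = 4 ✓

i = -2, j = 2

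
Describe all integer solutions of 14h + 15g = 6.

Step 1: Compute gcd(14, 15) = 1.
Since 1 divides 6, solutions exist.

Step 2: Find a particular solution using extended Euclidean algorithm.
We get h₀ = -6, g₀ = 6.
Check: 14*-6 + 15*6 = 6 = 6 ✓

Step 3: Write the general solution.
h = -6 + (15/1)t = -6 + 15t
g = 6 - (14/1)t = 6 - 14t
for any integer t.

h = -6 + 15t, g = 6 - 14t for integer t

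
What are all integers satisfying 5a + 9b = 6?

Step 1: Compute gcd(5, 9) = 1.
Since 1 divides 6, solutions exist.

Step 2: Find a particular solution using extended Euclidean algorithm.
We get a₀ = 12, b₀ = -6.
Check: 5*12 + 9*-6 = 6 = 6 ✓

Step 3: Write the general solution.
a = 12 + (9/1)t = 12 + 9t
b = -6 - (5/1)t = -6 - 5t
for any integer t.

a = 12 + 9t, b = -6 - 5t for integer t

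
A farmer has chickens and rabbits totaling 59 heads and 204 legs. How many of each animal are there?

Let c = chickens, r = rabbits.
Heads: c + r = 59
Legs: 2c + 4r = 204
From the first equation, c = 59 - r. Substitute:
2(59 - r) + 4r = 204
118 + 2r = 204
r = (204 - 118)/2 = 43
c = 59 - 43 = 16

Chickens: 16, Rabbits: 43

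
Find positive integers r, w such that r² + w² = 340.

Search for r with 340 - r² a perfect square.
r = 4: 340 - 4² = 340 - 16 = 324 = 18² ✓
So r = 4, w = 18.

r = 4, w = 18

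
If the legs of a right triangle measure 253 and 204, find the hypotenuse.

c² = a² + b² = 253² + 204² = 64009 + 41616 = 105625
c = 325

325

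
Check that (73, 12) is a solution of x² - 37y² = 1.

Compute x² = 73² = 5329
Compute 37y² = 37·12² = 37·144 = 5328
x² - 37y² = 5329 - 5328 = 1
Since this equals 1, (73, 12) is a solution.

Yes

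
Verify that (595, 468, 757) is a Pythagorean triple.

Compute a² + b² = 595² + 468² = 354025 + 219024 = 573049
Compute c² = 757² = 573049
Since 573049 = 573049, confirmed.

Yes, it is a Pythagorean triple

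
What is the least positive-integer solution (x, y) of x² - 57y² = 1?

We seek the smallest positive integers (x, y) with x² - 57y² = 1, i.e., x² = 57y² + 1.
Try successive y values:
y = 1: x² = 57·1² + 1 = 58, not a perfect square
y = 2: x² = 57·2² + 1 = 229, not a perfect square
y = 3: x² = 57·3² + 1 = 514, not a perfect square
... continuing the search (or via continued fractions) ...
y = 20: x² = 57·20² + 1 = 22801, x = 151 ✓

Verify: 151² - 57·20² = 22801 - 22800 = 1 ✓

x = 151, y = 20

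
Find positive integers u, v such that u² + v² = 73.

Search for u with 73 - u² a perfect square.
u = 3: 73 - 3² = 73 - 9 = 64 = 8² ✓
So u = 3, v = 8.

u = 3, v = 8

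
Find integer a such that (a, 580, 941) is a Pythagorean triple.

a² = c² - b² = 941² - 580² = 885481 - 336400 = 549081
a = sqrt(549081) = 741

741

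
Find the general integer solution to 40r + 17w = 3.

Step 1: Compute gcd(40, 17) = 1.
Since 1 divides 3, solutions exist.

Step 2: Find a particular solution using extended Euclidean algorithm.
We get r₀ = 9, w₀ = -21.
Check: 40*9 + 17*-21 = 3 = 3 ✓

Step 3: Write the general solution.
r = 9 + (17/1)t = 9 + 17t
w = -21 - (40/1)t = -21 - 40t
for any integer t.

r = 9 + 17t, w = -21 - 40t for integer t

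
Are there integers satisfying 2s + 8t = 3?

Step 1: Compute gcd(2, 8).
gcd(2, 8) = 2

Step 2: Check divisibility.
Does 2 divide 3? 3 = 2 x 1 + 1, so no.

By the theorem on linear Diophantine equations, 2s + 8t = 3 has integer solutions if and only if gcd(2, 8) divides 3. Since 2 does not divide 3, no solutions exist.

No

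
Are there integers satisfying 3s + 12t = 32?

Step 1: Compute gcd(3, 12).
gcd(3, 12) = 3

Step 2: Check divisibility.
Does 3 divide 32? 32 = 3 x 10 + 2, so no.

By the theorem on linear Diophantine equations, 3s + 12t = 32 has integer solutions if and only if gcd(3, 12) divides 32. Since 3 does not divide 32, no solutions exist.

No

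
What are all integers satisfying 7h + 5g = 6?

Step 1: Compute gcd(7, 5) = 1.
Since 1 divides 6, solutions exist.

Step 2: Find a particular solution using extended Euclidean algorithm.
We get h₀ = -12, g₀ = 18.
Check: 7*-12 + 5*18 = 6 = 6 ✓

Step 3: Write the general solution.
h = -12 + (5/1)t = -12 + 5t
g = 18 - (7/1)t = 18 - 7t
for any integer t.

h = -12 + 5t, g = 18 - 7t for integer t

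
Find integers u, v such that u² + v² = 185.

We need to find integers u, v > 0 such that u² + v² = 185.
Trying u = 4: v² = 185 - 4² = 185 - 16 = 169
v = 13
Check: 4² + 13² = 16 + 169 = 185 ✓

185 = 4² + 13²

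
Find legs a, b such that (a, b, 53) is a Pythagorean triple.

We need a² + b² = 53² = 2809.
Trying: 45² + 28² = 2025 + 784 = 2809 ✓

(45, 28, 53)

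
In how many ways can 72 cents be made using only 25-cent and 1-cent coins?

We need non-negative integers (x, y) with 25x + 1y = 72.
For each x from 0 to 2, check if (72 - 25x) is a non-negative multiple of 1.
Solutions (x, y): (0,72), (1,47), (2,22)
Count: 3

3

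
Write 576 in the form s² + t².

No pair of positive integers s, t satisfies s² + t² = 576.

No solution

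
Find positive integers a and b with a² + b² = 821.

We need to find integers a, b > 0 such that a² + b² = 821.
Trying a = 14: b² = 821 - 14² = 821 - 196 = 625
b = 25
Check: 14² + 25² = 196 + 625 = 821 ✓

821 = 14² + 25²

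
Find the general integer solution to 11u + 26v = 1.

Step 1: Compute gcd(11, 26) = 1.
Since 1 divides 1, solutions exist.

Step 2: Find a particular solution using extended Euclidean algorithm.
We get u₀ = -7, v₀ = 3.
Check: 11*-7 + 26*3 = 1 = 1 ✓

Step 3: Write the general solution.
u = -7 + (26/1)t = -7 + 26t
v = 3 - (11/1)t = 3 - 11t
for any integer t.

u = -7 + 26t, v = 3 - 11t for integer t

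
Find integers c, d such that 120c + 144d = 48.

Step 1: Check solvability.
gcd(120, 144) = 24
Since 24 divides 48, solutions exist.

Step 2: Apply extended Euclidean algorithm to find gcd.
We find integers such that 120*x0 + 144*y0 = 24

Step 3: Scale the particular solution.
Multiply by 48/24 = 2:
c = -2, d = 2

Step 4: Verify.
120*(-2) + 144*(2) = 48 = 48 ✓

c = -2, d = 2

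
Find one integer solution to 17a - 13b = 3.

Step 1: Check solvability.
gcd(17, 13) = 1
Since 1 divides 3, solutions exist.

Step 2: Apply extended Euclidean algorithm to find gcd.
We find integers such that 17*x0 + 13*y0 = 1

Step 3: Scale the particular solution.
Multiply by 3/1 = 3:
a = -9, b = -12

Step 4: Verify.
17*(-9) - 13*(-12) = 3 = 3 ✓

a = -9, b = -12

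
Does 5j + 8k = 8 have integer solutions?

Step 1: Compute gcd(5, 8).
gcd(5, 8) = 1

Step 2: Check divisibility.
Does 1 divide 8? 8 = 1 x 8, so yes.

By the theorem on linear Diophantine equations, 5j + 8k = 8 has integer solutions if and only if gcd(5, 8) divides 8. Since 1 | 8, solutions exist.

Yes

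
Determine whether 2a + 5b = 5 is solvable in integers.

Step 1: Compute gcd(2, 5).
gcd(2, 5) = 1

Step 2: Check divisibility.
Does 1 divide 5? 5 = 1 x 5, so yes.

By the theorem on linear Diophantine equations, 2a + 5b = 5 has integer solutions if and only if gcd(2, 5) divides 5. Since 1 | 5, solutions exist.

Yes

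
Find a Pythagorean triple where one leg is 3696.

We need the other leg and hypotenuse such that 3696² + x² = c².
Take x = 2380, c = 4396: 3696² + 2380² = 13660416 + 5664400 = 19324816 = 4396² ✓
Triple: (2380, 3696, 4396)

(2380, 3696, 4396)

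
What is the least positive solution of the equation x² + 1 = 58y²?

We need x² = 58y² - 1. Try successive y:
y = 1: x² = 58·1² - 1 = 57, not a perfect square
y = 2: x² = 58·2² - 1 = 231, not a perfect square
y = 3: x² = 58·3² - 1 = 521, not a perfect square
...
y = 13: x² = 58·13² - 1 = 9801 = 99² ✓
Check: 99² - 58·13² = 9801 - 9802 = -1 ✓

x = 99, y = 13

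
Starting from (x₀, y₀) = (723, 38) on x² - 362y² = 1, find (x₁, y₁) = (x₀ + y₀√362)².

Solutions to x² - Dy² = 1 are generated by powers of (x₀ + y₀√D).
The next solution satisfies x₁ + y₁√362 = (x₀ + y₀√362)², giving:
x₁ = x₀² + 362y₀² = 723² + 362·38² = 522729 + 522728 = 1045457
y₁ = 2x₀y₀ = 2·723·38 = 54948

Verify: 1045457² - 362·54948² = 1092980338849 - 1092980338848 = 1 ✓

x = 1045457, y = 54948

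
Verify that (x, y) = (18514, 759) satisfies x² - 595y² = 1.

Compute x² = 18514² = 342768196
Compute 595y² = 595·759² = 595·576081 = 342768195
x² - 595y² = 342768196 - 342768195 = 1
Since this equals 1, (18514, 759) is a solution.

Yes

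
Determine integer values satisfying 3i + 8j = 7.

Step 1: Check solvability.
gcd(3, 8) = 1
Since 1 divides 7, solutions exist.

Step 2: Apply extended Euclidean algorithm to find gcd.
We find integers such that 3*x0 + 8*y0 = 1

Step 3: Scale the particular solution.
Multiply by 7/1 = 7:
i = 21, j = -7

Step 4: Verify.
3*(21) + 8*(-7) = 7 = 7 ✓

i = 21, j = -7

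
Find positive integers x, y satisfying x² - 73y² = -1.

We need x² = 73y² - 1. Try successive y:
y = 1: x² = 73·1² - 1 = 72, not a perfect square
y = 2: x² = 73·2² - 1 = 291, not a perfect square
y = 3: x² = 73·3² - 1 = 656, not a perfect square
...
y = 125: x² = 73·125² - 1 = 1140624 = 1068² ✓
Check: 1068² - 73·125² = 1140624 - 1140625 = -1 ✓

x = 1068, y = 125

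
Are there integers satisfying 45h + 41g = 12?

Step 1: Compute gcd(45, 41).
gcd(45, 41) = 1

Step 2: Check divisibility.
Does 1 divide 12? 12 = 1 x 12, so yes.

By the theorem on linear Diophantine equations, 45h + 41g = 12 has integer solutions if and only if gcd(45, 41) divides 12. Since 1 | 12, solutions exist.

Yes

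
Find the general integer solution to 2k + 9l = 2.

Step 1: Compute gcd(2, 9) = 1.
Since 1 divides 2, solutions exist.

Step 2: Find a particular solution using extended Euclidean algorithm.
We get k₀ = -8, l₀ = 2.
Check: 2*-8 + 9*2 = 2 = 2 ✓

Step 3: Write the general solution.
k = -8 + (9/1)t = -8 + 9t
l = 2 - (2/1)t = 2 - 2t
for any integer t.

k = -8 + 9t, l = 2 - 2t for integer t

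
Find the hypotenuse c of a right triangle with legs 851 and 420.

c² = a² + b² = 851² + 420² = 724201 + 176400 = 900601
c = sqrt(900601) = 949

949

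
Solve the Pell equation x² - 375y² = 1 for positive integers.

We seek the smallest positive integers (x, y) with x² - 375y² = 1, i.e., x² = 375y² + 1.
Try successive y values:
y = 1: x² = 375·1² + 1 = 376, not a perfect square
y = 2: x² = 375·2² + 1 = 1501, not a perfect square
y = 3: x² = 375·3² + 1 = 3376, not a perfect square
... continuing the search (or via continued fractions) ...
y = 781: x² = 375·781² + 1 = 228735376, x = 15124 ✓

Verify: 15124² - 375·781² = 228735376 - 228735375 = 1 ✓

x = 15124, y = 781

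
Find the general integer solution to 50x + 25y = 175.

Step 1: Compute gcd(50, 25) = 25.
Since 25 divides 175, solutions exist.

Step 2: Find a particular solution using extended Euclidean algorithm.
We get x₀ = 0, y₀ = 7.
Check: 50*0 + 25*7 = 175 = 175 ✓

Step 3: Write the general solution.
x = 0 + (25/25)t = 0 + 1t
y = 7 - (50/25)t = 7 - 2t
for any integer t.

x = 0 + 1t, y = 7 - 2t for integer t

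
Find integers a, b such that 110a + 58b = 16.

Step 1: Check solvability.
gcd(110, 58) = 2
Since 2 divides 16, solutions exist.

Step 2: Apply extended Euclidean algorithm to find gcd.
We find integers such that 110*x0 + 58*y0 = 2

Step 3: Scale the particular solution.
Multiply by 16/2 = 8:
a = -80, b = 152

Step 4: Verify.
110*(-80) + 58*(152) = 16 = 16 ✓

a = -80, b = 152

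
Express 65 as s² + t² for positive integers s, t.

We need to find integers s, t > 0 such that s² + t² = 65.
Trying s = 1: t² = 65 - 1² = 65 - 1 = 64
t = 8
Check: 1² + 8² = 1 + 64 = 65 ✓

65 = 1² + 8²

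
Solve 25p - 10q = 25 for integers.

Step 1: Check solvability.
gcd(25, 10) = 5
Since 5 divides 25, solutions exist.

Step 2: Apply extended Euclidean algorithm to find gcd.
We find integers such that 25*x0 + 10*y0 = 5

Step 3: Scale the particular solution.
Multiply by 25/5 = 5:
p = 5, q = 10

Step 4: Verify.
25*(5) - 10*(10) = 25 = 25 ✓

p = 5, q = 10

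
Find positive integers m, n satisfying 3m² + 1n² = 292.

Try small values of m and check whether (292 - 3m²)/1 is a perfect square.
m = 8: 3·8² = 192, so 1n² = 292 - 192 = 100, giving n² = 100, n = 10.
Check: 3·8² + 1·10² = 192 + 100 = 292 ✓

m = 8, n = 10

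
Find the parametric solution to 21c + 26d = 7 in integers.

Step 1: Compute gcd(21, 26) = 1.
Since 1 divides 7, solutions exist.

Step 2: Find a particular solution using extended Euclidean algorithm.
We get c₀ = 35, d₀ = -28.
Check: 21*35 + 26*-28 = 7 = 7 ✓

Step 3: Write the general solution.
c = 35 + (26/1)t = 35 + 26t
d = -28 - (21/1)t = -28 - 21t
for any integer t.

c = 35 + 26t, d = -28 - 21t for integer t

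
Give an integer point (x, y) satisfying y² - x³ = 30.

Try small integer x values and check whether x³ + 30 is a perfect square.
x = 19: x³ + 30 = 19³ + 30 = 6859 + 30 = 6889
Is 6889 a perfect square? 83² = 6889 ✓
So (x, y) = (19, 83) is a solution.

x = 19, y = 83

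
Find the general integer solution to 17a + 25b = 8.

Step 1: Compute gcd(17, 25) = 1.
Since 1 divides 8, solutions exist.

Step 2: Find a particular solution using extended Euclidean algorithm.
We get a₀ = 24, b₀ = -16.
Check: 17*24 + 25*-16 = 8 = 8 ✓

Step 3: Write the general solution.
a = 24 + (25/1)t = 24 + 25t
b = -16 - (17/1)t = -16 - 17t
for any integer t.

a = 24 + 25t, b = -16 - 17t for integer t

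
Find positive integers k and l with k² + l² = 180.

We need to find integers k, l > 0 such that k² + l² = 180.
Trying k = 6: l² = 180 - 6² = 180 - 36 = 144
l = 12
Check: 6² + 12² = 36 + 144 = 180 ✓

180 = 6² + 12²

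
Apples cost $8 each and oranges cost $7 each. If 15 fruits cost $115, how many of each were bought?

Let a = apples, o = oranges.
a + o = 15
8a + 7o = 115
Substitute o = 15 - a:
8a + 7(15 - a) = 115
(8 - 7)a = 115 - 105
1a = 10
a = 10, o = 15 - 10 = 5

Apples: 10, Oranges: 5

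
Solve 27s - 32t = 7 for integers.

Step 1: Check solvability.
gcd(27, 32) = 1
Since 1 divides 7, solutions exist.

Step 2: Apply extended Euclidean algorithm to find gcd.
We find integers such that 27*x0 + 32*y0 = 1

Step 3: Scale the particular solution.
Multiply by 7/1 = 7:
s = -91, t = -77

Step 4: Verify.
27*(-91) - 32*(-77) = 7 = 7 ✓

s = -91, t = -77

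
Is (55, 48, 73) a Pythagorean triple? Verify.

Compute a² + b² = 55² + 48² = 3025 + 2304 = 5329
Compute c² = 73² = 5329
Since 5329 = 5329, confirmed.

Yes, it is a Pythagorean triple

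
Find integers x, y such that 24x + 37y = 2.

Step 1: Check solvability.
gcd(24, 37) = 1
Since 1 divides 2, solutions exist.

Step 2: Apply extended Euclidean algorithm to find gcd.
We find integers such that 24*x0 + 37*y0 = 1

Step 3: Scale the particular solution.
Multiply by 2/1 = 2:
x = 34, y = -22

Step 4: Verify.
24*(34) + 37*(-22) = 2 = 2 ✓

x = 34, y = -22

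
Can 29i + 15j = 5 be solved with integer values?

Step 1: Compute gcd(29, 15).
gcd(29, 15) = 1

Step 2: Check divisibility.
Does 1 divide 5? 5 = 1 x 5, so yes.

By the theorem on linear Diophantine equations, 29i + 15j = 5 has integer solutions if and only if gcd(29, 15) divides 5. Since 1 | 5, solutions exist.

Yes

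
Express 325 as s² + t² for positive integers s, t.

We need to find integers s, t > 0 such that s² + t² = 325.
Trying s = 1: t² = 325 - 1² = 325 - 1 = 324
t = 18
Check: 1² + 18² = 1 + 324 = 325 ✓

325 = 1² + 18²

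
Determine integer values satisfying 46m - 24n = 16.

Step 1: Check solvability.
gcd(46, 24) = 2
Since 2 divides 16, solutions exist.

Step 2: Apply extended Euclidean algorithm to find gcd.
We find integers such that 46*x0 + 24*y0 = 2

Step 3: Scale the particular solution.
Multiply by 16/2 = 8:
m = -8, n = -16

Step 4: Verify.
46*(-8) - 24*(-16) = 16 = 16 ✓

m = -8, n = -16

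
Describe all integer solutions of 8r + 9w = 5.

Step 1: Compute gcd(8, 9) = 1.
Since 1 divides 5, solutions exist.

Step 2: Find a particular solution using extended Euclidean algorithm.
We get r₀ = -5, w₀ = 5.
Check: 8*-5 + 9*5 = 5 = 5 ✓

Step 3: Write the general solution.
r = -5 + (9/1)t = -5 + 9t
w = 5 - (8/1)t = 5 - 8t
for any integer t.

r = -5 + 9t, w = 5 - 8t for integer t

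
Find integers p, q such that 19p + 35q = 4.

Step 1: Check solvability.
gcd(19, 35) = 1
Since 1 divides 4, solutions exist.

Step 2: Apply extended Euclidean algorithm to find gcd.
We find integers such that 19*x0 + 35*y0 = 1

Step 3: Scale the particular solution.
Multiply by 4/1 = 4:
p = -44, q = 24

Step 4: Verify.
19*(-44) + 35*(24) = 4 = 4 ✓

p = -44, q = 24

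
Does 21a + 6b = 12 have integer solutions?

Step 1: Compute gcd(21, 6).
gcd(21, 6) = 3

Step 2: Check divisibility.
Does 3 divide 12? 12 = 3 x 4, so yes.

By the theorem on linear Diophantine equations, 21a + 6b = 12 has integer solutions if and only if gcd(21, 6) divides 12. Since 3 | 12, solutions exist.

Yes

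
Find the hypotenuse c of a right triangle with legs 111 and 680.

c² = a² + b² = 111² + 680² = 12321 + 462400 = 474721
c = sqrt(474721) = 689

689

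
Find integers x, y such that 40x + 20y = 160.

Step 1: Check solvability.
gcd(40, 20) = 20
Since 20 divides 160, solutions exist.

Step 2: Apply extended Euclidean algorithm to find gcd.
We find integers such that 40*x0 + 20*y0 = 20

Step 3: Scale the particular solution.
Multiply by 160/20 = 8:
x = 0, y = 8

Step 4: Verify.
40*(0) + 20*(8) = 160 = 160 ✓

x = 0, y = 8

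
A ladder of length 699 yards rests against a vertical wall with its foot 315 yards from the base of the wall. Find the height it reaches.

The ladder, wall, and ground form a right triangle with hypotenuse 699 and one leg 315.
By the Pythagorean theorem: h² = 699² - 315² = 488601 - 99225 = 389376
h = √389376 = 624 yards

624 yards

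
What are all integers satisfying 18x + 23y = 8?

Step 1: Compute gcd(18, 23) = 1.
Since 1 divides 8, solutions exist.

Step 2: Find a particular solution using extended Euclidean algorithm.
We get x₀ = 72, y₀ = -56.
Check: 18*72 + 23*-56 = 8 = 8 ✓

Step 3: Write the general solution.
x = 72 + (23/1)t = 72 + 23t
y = -56 - (18/1)t = -56 - 18t
for any integer t.

x = 72 + 23t, y = -56 - 18t for integer t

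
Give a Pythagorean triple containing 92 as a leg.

We need the other leg and hypotenuse such that 92² + x² = c².
Take x = 525, c = 533: 92² + 525² = 8464 + 275625 = 284089 = 533² ✓
Triple: (525, 92, 533)

(525, 92, 533)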